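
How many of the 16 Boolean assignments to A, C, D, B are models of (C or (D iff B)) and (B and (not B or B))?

Initial set: {((C or (D iff B)) and (B and (not B or B)))}.
((C or (D iff B)) and (B and (not B or B))): α-rule — add (C or (D iff B)), (B and (not B or B)).
(B and (not B or B)): α-rule — add B, (not B or B).
(C or (D iff B)): β-rule — branch into C  //  (D iff B).
  branch 1 (add C):
    (not B or B): β-rule — branch into not B  //  B.
      branch 1.1 (add not B):
        × closes — contains both B and not B.
      branch 1.2 (add B):
        ○ open, literals {B=1, C=1}.
  branch 2 (add (D iff B)):
    (not B or B): β-rule — branch into not B  //  B.
      branch 2.1 (add not B):
        × closes — contains both B and not B.
      branch 2.2 (add B):
        (D iff B): β-rule — branch into D, B  //  not D, not B.
          branch 2.2.1 (add D, B):
            ○ open, literals {B=1, D=1}.
          branch 2.2.2 (add not D, not B):
            × closes — contains both B and not B.
3 branches closed, 2 open.
Each open branch fixes some atoms; the unmentioned ones are free. Counting distinct full assignments: branch {B=1, C=1} (A, D) contributes 4 new; branch {B=1, D=1} (A, C) contributes 2 new. Total: 6.

6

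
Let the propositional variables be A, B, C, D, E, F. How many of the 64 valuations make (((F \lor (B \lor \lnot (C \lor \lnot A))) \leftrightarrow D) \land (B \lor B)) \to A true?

Initial set: {T ((((F \lor (B \lor \lnot (C \lor \lnot A))) \leftrightarrow D) \land (B \lor B)) \to A)}.
T ((((F \lor (B \lor \lnot (C \lor \lnot A))) \leftrightarrow D) \land (B \lor B)) \to A): β-rule — branch into F (((F \lor (B \lor \lnot (C \lor \lnot A))) \leftrightarrow D) \land (B \lor B))  //  T A.
  branch 1 (add F (((F \lor (B \lor \lnot (C \lor \lnot A))) \leftrightarrow D) \land (B \lor B))):
    F (((F \lor (B \lor \lnot (C \lor \lnot A))) \leftrightarrow D) \land (B \lor B)): β-rule — branch into F ((F \lor (B \lor \lnot (C \lor \lnot A))) \leftrightarrow D)  //  F (B \lor B).
      branch 1.1 (add F ((F \lor (B \lor \lnot (C \lor \lnot A))) \leftrightarrow D)):
        F ((F \lor (B \lor \lnot (C \lor \lnot A))) \leftrightarrow D): β-rule — branch into T (F \lor (B \lor \lnot (C \lor \lnot A))), F D  //  F (F \lor (B \lor \lnot (C \lor \lnot A))), T D.
          branch 1.1.1 (add T (F \lor (B \lor \lnot (C \lor \lnot A))), F D):
            T (F \lor (B \lor \lnot (C \lor \lnot A))): β-rule — branch into T F  //  T (B \lor \lnot (C \lor \lnot A)).
              branch 1.1.1.1 (add T F):
                ○ open, literals {D=0, F=1}.
              branch 1.1.1.2 (add T (B \lor \lnot (C \lor \lnot A))):
                T (B \lor \lnot (C \lor \lnot A)): β-rule — branch into T B  //  T \lnot (C \lor \lnot A).
                  branch 1.1.1.2.1 (add T B):
                    ○ open, literals {B=1, D=0}.
                  branch 1.1.1.2.2 (add T \lnot (C \lor \lnot A)):
                    T \lnot (C \lor \lnot A): α-rule — add F C, F \lnot A.
                    ○ open, literals {A=1, C=0, D=0}.
          branch 1.1.2 (add F (F \lor (B \lor \lnot (C \lor \lnot A))), T D):
            F (F \lor (B \lor \lnot (C \lor \lnot A))): α-rule — add F F, F (B \lor \lnot (C \lor \lnot A)).
            F (B \lor \lnot (C \lor \lnot A)): α-rule — add F B, F \lnot (C \lor \lnot A).
            F \lnot (C \lor \lnot A): β-rule — branch into T C  //  T \lnot A.
              branch 1.1.2.1 (add T C):
                ○ open, literals {B=0, C=1, D=1, F=0}.
              branch 1.1.2.2 (add T \lnot A):
                ○ open, literals {A=0, B=0, D=1, F=0}.
      branch 1.2 (add F (B \lor B)):
        F (B \lor B): α-rule — add F B, F B.
        ○ open, literals {B=0}.
  branch 2 (add T A):
    ○ open, literals {A=1}.
0 branches closed, 7 open.
Each open branch fixes some atoms; the unmentioned ones are free. Counting distinct full assignments: branch {D=0, F=1} (A, B, C, E) contributes 16 new; branch {B=1, D=0} (A, C, E, F) contributes 8 new; branch {A=1, C=0, D=0} (B, E, F) contributes 2 new; branch {B=0, C=1, D=1, F=0} (A, E) contributes 4 new; branch {A=0, B=0, D=1, F=0} (C, E) contributes 2 new; branch {B=0} (A, C, D, E, F) contributes 16 new; branch {A=1} (B, C, D, E, F) contributes 8 new. Total: 56.

56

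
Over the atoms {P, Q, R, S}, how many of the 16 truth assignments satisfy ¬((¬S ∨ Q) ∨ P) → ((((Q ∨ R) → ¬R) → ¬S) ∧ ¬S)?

Initial set: {(¬((¬S ∨ Q) ∨ P) → ((((Q ∨ R) → ¬R) → ¬S) ∧ ¬S))}.
(¬((¬S ∨ Q) ∨ P) → ((((Q ∨ R) → ¬R) → ¬S) ∧ ¬S)): β-rule — branch into ¬¬((¬S ∨ Q) ∨ P)  //  ((((Q ∨ R) → ¬R) → ¬S) ∧ ¬S).
  branch 1 (add ¬¬((¬S ∨ Q) ∨ P)):
    ¬¬((¬S ∨ Q) ∨ P): β-rule — branch into (¬S ∨ Q)  //  P.
      branch 1.1 (add (¬S ∨ Q)):
        (¬S ∨ Q): β-rule — branch into ¬S  //  Q.
          branch 1.1.1 (add ¬S):
            ○ open, literals {S=F}.
          branch 1.1.2 (add Q):
            ○ open, literals {Q=T}.
      branch 1.2 (add P):
        ○ open, literals {P=T}.
  branch 2 (add ((((Q ∨ R) → ¬R) → ¬S) ∧ ¬S)):
    ((((Q ∨ R) → ¬R) → ¬S) ∧ ¬S): α-rule — add (((Q ∨ R) → ¬R) → ¬S), ¬S.
    (((Q ∨ R) → ¬R) → ¬S): β-rule — branch into ¬((Q ∨ R) → ¬R)  //  ¬S.
      branch 2.1 (add ¬((Q ∨ R) → ¬R)):
        ¬((Q ∨ R) → ¬R): α-rule — add (Q ∨ R), ¬¬R.
        (Q ∨ R): β-rule — branch into Q  //  R.
          branch 2.1.1 (add Q):
            ○ open, literals {Q=T, R=T, S=F}.
          branch 2.1.2 (add R):
            ○ open, literals {R=T, S=F}.
      branch 2.2 (add ¬S):
        ○ open, literals {S=F}.
0 branches closed, 6 open.
Each open branch fixes some atoms; the unmentioned ones are free. Counting distinct full assignments: branch {S=F} (P, Q, R) contributes 8 new; branch {Q=T} (P, R, S) contributes 4 new; branch {P=T} (Q, R, S) contributes 2 new; branch {Q=T, R=T, S=F} (P) contributes 0 new; branch {R=T, S=F} (P, Q) contributes 0 new; branch {S=F} (P, Q, R) contributes 0 new. Total: 14.

14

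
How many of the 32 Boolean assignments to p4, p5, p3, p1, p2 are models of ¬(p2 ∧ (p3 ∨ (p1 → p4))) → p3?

Initial set: {(¬(p2 ∧ (p3 ∨ (p1 → p4))) → p3)}.
(¬(p2 ∧ (p3 ∨ (p1 → p4))) → p3): β-rule — branch into ¬¬(p2 ∧ (p3 ∨ (p1 → p4)))  //  p3.
  branch 1 (add ¬¬(p2 ∧ (p3 ∨ (p1 → p4)))):
    ¬¬(p2 ∧ (p3 ∨ (p1 → p4))): α-rule — add p2, (p3 ∨ (p1 → p4)).
    (p3 ∨ (p1 → p4)): β-rule — branch into p3  //  (p1 → p4).
      branch 1.1 (add p3):
        ○ open, literals {p2=true, p3=true}.
      branch 1.2 (add (p1 → p4)):
        (p1 → p4): β-rule — branch into ¬p1  //  p4.
          branch 1.2.1 (add ¬p1):
            ○ open, literals {p1=false, p2=true}.
          branch 1.2.2 (add p4):
            ○ open, literals {p2=true, p4=true}.
  branch 2 (add p3):
    ○ open, literals {p3=true}.
0 branches closed, 4 open.
Each open branch fixes some atoms; the unmentioned ones are free. Counting distinct full assignments: branch {p2=true, p3=true} (p4, p5, p1) contributes 8 new; branch {p1=false, p2=true} (p4, p5, p3) contributes 4 new; branch {p2=true, p4=true} (p5, p3, p1) contributes 2 new; branch {p3=true} (p4, p5, p1, p2) contributes 8 new. Total: 22.

22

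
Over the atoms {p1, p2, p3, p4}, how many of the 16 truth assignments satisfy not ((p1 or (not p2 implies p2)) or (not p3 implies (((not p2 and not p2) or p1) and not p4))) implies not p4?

Initial set: {(not ((p1 or (not p2 implies p2)) or (not p3 implies (((not p2 and not p2) or p1) and not p4))) implies not p4)}.
(not ((p1 or (not p2 implies p2)) or (not p3 implies (((not p2 and not p2) or p1) and not p4))) implies not p4): β-rule — branch into not not ((p1 or (not p2 implies p2)) or (not p3 implies (((not p2 and not p2) or p1) and not p4)))  //  not p4.
  branch 1 (add not not ((p1 or (not p2 implies p2)) or (not p3 implies (((not p2 and not p2) or p1) and not p4)))):
    not not ((p1 or (not p2 implies p2)) or (not p3 implies (((not p2 and not p2) or p1) and not p4))): β-rule — branch into (p1 or (not p2 implies p2))  //  (not p3 implies (((not p2 and not p2) or p1) and not p4)).
      branch 1.1 (add (p1 or (not p2 implies p2))):
        (p1 or (not p2 implies p2)): β-rule — branch into p1  //  (not p2 implies p2).
          branch 1.1.1 (add p1):
            ○ open, literals {p1=T}.
          branch 1.1.2 (add (not p2 implies p2)):
            (not p2 implies p2): β-rule — branch into not not p2  //  p2.
              branch 1.1.2.1 (add not not p2):
                ○ open, literals {p2=T}.
              branch 1.1.2.2 (add p2):
                ○ open, literals {p2=T}.
      branch 1.2 (add (not p3 implies (((not p2 and not p2) or p1) and not p4))):
        (not p3 implies (((not p2 and not p2) or p1) and not p4)): β-rule — branch into not not p3  //  (((not p2 and not p2) or p1) and not p4).
          branch 1.2.1 (add not not p3):
            ○ open, literals {p3=T}.
          branch 1.2.2 (add (((not p2 and not p2) or p1) and not p4)):
            (((not p2 and not p2) or p1) and not p4): α-rule — add ((not p2 and not p2) or p1), not p4.
            ((not p2 and not p2) or p1): β-rule — branch into (not p2 and not p2)  //  p1.
              branch 1.2.2.1 (add (not p2 and not p2)):
                (not p2 and not p2): α-rule — add not p2, not p2.
                ○ open, literals {p2=F, p4=F}.
              branch 1.2.2.2 (add p1):
                ○ open, literals {p1=T, p4=F}.
  branch 2 (add not p4):
    ○ open, literals {p4=F}.
0 branches closed, 7 open.
Each open branch fixes some atoms; the unmentioned ones are free. Counting distinct full assignments: branch {p1=T} (p2, p3, p4) contributes 8 new; branch {p2=T} (p1, p3, p4) contributes 4 new; branch {p2=T} (p1, p3, p4) contributes 0 new; branch {p3=T} (p1, p2, p4) contributes 2 new; branch {p2=F, p4=F} (p1, p3) contributes 1 new; branch {p1=T, p4=F} (p2, p3) contributes 0 new; branch {p4=F} (p1, p2, p3) contributes 0 new. Total: 15.

15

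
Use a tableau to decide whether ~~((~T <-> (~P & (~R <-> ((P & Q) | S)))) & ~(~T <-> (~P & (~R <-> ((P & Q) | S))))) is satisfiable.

Initial set: {~~((~T <-> (~P & (~R <-> ((P & Q) | S)))) & ~(~T <-> (~P & (~R <-> ((P & Q) | S)))))}.
~~((~T <-> (~P & (~R <-> ((P & Q) | S)))) & ~(~T <-> (~P & (~R <-> ((P & Q) | S))))): drop double negation, giving ((~T <-> (~P & (~R <-> ((P & Q) | S)))) & ~(~T <-> (~P & (~R <-> ((P & Q) | S))))).
((~T <-> (~P & (~R <-> ((P & Q) | S)))) & ~(~T <-> (~P & (~R <-> ((P & Q) | S))))): α-rule — add (~T <-> (~P & (~R <-> ((P & Q) | S)))), ~(~T <-> (~P & (~R <-> ((P & Q) | S)))).
(~T <-> (~P & (~R <-> ((P & Q) | S)))): β-rule — branch into ~T, (~P & (~R <-> ((P & Q) | S)))  //  ~~T, ~(~P & (~R <-> ((P & Q) | S))).
  branch 1 (add ~T, (~P & (~R <-> ((P & Q) | S)))):
    (~P & (~R <-> ((P & Q) | S))): α-rule — add ~P, (~R <-> ((P & Q) | S)).
    ~(~T <-> (~P & (~R <-> ((P & Q) | S)))): β-rule — branch into ~T, ~(~P & (~R <-> ((P & Q) | S)))  //  ~~T, (~P & (~R <-> ((P & Q) | S))).
      branch 1.1 (add ~T, ~(~P & (~R <-> ((P & Q) | S)))):
        (~R <-> ((P & Q) | S)): β-rule — branch into ~R, ((P & Q) | S)  //  ~~R, ~((P & Q) | S).
          branch 1.1.1 (add ~R, ((P & Q) | S)):
            ~(~P & (~R <-> ((P & Q) | S))): β-rule — branch into ~~P  //  ~(~R <-> ((P & Q) | S)).
              branch 1.1.1.1 (add ~~P):
                × closes — contains both P and ~P.
              branch 1.1.1.2 (add ~(~R <-> ((P & Q) | S))):
                ((P & Q) | S): β-rule — branch into (P & Q)  //  S.
                  branch 1.1.1.2.1 (add (P & Q)):
                    (P & Q): α-rule — add P, Q.
                    × closes — contains both P and ~P.
                  branch 1.1.1.2.2 (add S):
                    ~(~R <-> ((P & Q) | S)): β-rule — branch into ~R, ~((P & Q) | S)  //  ~~R, ((P & Q) | S).
                      branch 1.1.1.2.2.1 (add ~R, ~((P & Q) | S)):
                        ~((P & Q) | S): α-rule — add ~(P & Q), ~S.
                        × closes — contains both S and ~S.
                      branch 1.1.1.2.2.2 (add ~~R, ((P & Q) | S)):
                        × closes — contains both R and ~R.
          branch 1.1.2 (add ~~R, ~((P & Q) | S)):
            ~((P & Q) | S): α-rule — add ~(P & Q), ~S.
            ~(~P & (~R <-> ((P & Q) | S))): β-rule — branch into ~~P  //  ~(~R <-> ((P & Q) | S)).
              branch 1.1.2.1 (add ~~P):
                × closes — contains both P and ~P.
              branch 1.1.2.2 (add ~(~R <-> ((P & Q) | S))):
                ~(P & Q): β-rule — branch into ~P  //  ~Q.
                  branch 1.1.2.2.1 (add ~P):
                    ~(~R <-> ((P & Q) | S)): β-rule — branch into ~R, ~((P & Q) | S)  //  ~~R, ((P & Q) | S).
                      branch 1.1.2.2.1.1 (add ~R, ~((P & Q) | S)):
                        × closes — contains both R and ~R.
                      branch 1.1.2.2.1.2 (add ~~R, ((P & Q) | S)):
                        ((P & Q) | S): β-rule — branch into (P & Q)  //  S.
                          branch 1.1.2.2.1.2.1 (add (P & Q)):
                            (P & Q): α-rule — add P, Q.
                            × closes — contains both P and ~P.
                          branch 1.1.2.2.1.2.2 (add S):
                            × closes — contains both S and ~S.
                  branch 1.1.2.2.2 (add ~Q):
                    ~(~R <-> ((P & Q) | S)): β-rule — branch into ~R, ~((P & Q) | S)  //  ~~R, ((P & Q) | S).
                      branch 1.1.2.2.2.1 (add ~R, ~((P & Q) | S)):
                        × closes — contains both R and ~R.
                      branch 1.1.2.2.2.2 (add ~~R, ((P & Q) | S)):
                        ((P & Q) | S): β-rule — branch into (P & Q)  //  S.
                          branch 1.1.2.2.2.2.1 (add (P & Q)):
                            (P & Q): α-rule — add P, Q.
                            × closes — contains both P and ~P.
                          branch 1.1.2.2.2.2.2 (add S):
                            × closes — contains both S and ~S.
      branch 1.2 (add ~~T, (~P & (~R <-> ((P & Q) | S)))):
        × closes — contains both T and ~T.
  branch 2 (add ~~T, ~(~P & (~R <-> ((P & Q) | S)))):
    ~(~T <-> (~P & (~R <-> ((P & Q) | S)))): β-rule — branch into ~T, ~(~P & (~R <-> ((P & Q) | S)))  //  ~~T, (~P & (~R <-> ((P & Q) | S))).
      branch 2.1 (add ~T, ~(~P & (~R <-> ((P & Q) | S)))):
        × closes — contains both T and ~T.
      branch 2.2 (add ~~T, (~P & (~R <-> ((P & Q) | S)))):
        (~P & (~R <-> ((P & Q) | S))): α-rule — add ~P, (~R <-> ((P & Q) | S)).
        ~(~P & (~R <-> ((P & Q) | S))): β-rule — branch into ~~P  //  ~(~R <-> ((P & Q) | S)).
          branch 2.2.1 (add ~~P):
            × closes — contains both P and ~P.
          branch 2.2.2 (add ~(~R <-> ((P & Q) | S))):
            (~R <-> ((P & Q) | S)): β-rule — branch into ~R, ((P & Q) | S)  //  ~~R, ~((P & Q) | S).
              branch 2.2.2.1 (add ~R, ((P & Q) | S)):
                ~(~R <-> ((P & Q) | S)): β-rule — branch into ~R, ~((P & Q) | S)  //  ~~R, ((P & Q) | S).
                  branch 2.2.2.1.1 (add ~R, ~((P & Q) | S)):
                    ~((P & Q) | S): α-rule — add ~(P & Q), ~S.
                    ((P & Q) | S): β-rule — branch into (P & Q)  //  S.
                      branch 2.2.2.1.1.1 (add (P & Q)):
                        (P & Q): α-rule — add P, Q.
                        × closes — contains both P and ~P.
                      branch 2.2.2.1.1.2 (add S):
                        × closes — contains both S and ~S.
                  branch 2.2.2.1.2 (add ~~R, ((P & Q) | S)):
                    × closes — contains both R and ~R.
              branch 2.2.2.2 (add ~~R, ~((P & Q) | S)):
                ~((P & Q) | S): α-rule — add ~(P & Q), ~S.
                ~(~R <-> ((P & Q) | S)): β-rule — branch into ~R, ~((P & Q) | S)  //  ~~R, ((P & Q) | S).
                  branch 2.2.2.2.1 (add ~R, ~((P & Q) | S)):
                    × closes — contains both R and ~R.
                  branch 2.2.2.2.2 (add ~~R, ((P & Q) | S)):
                    ~(P & Q): β-rule — branch into ~P  //  ~Q.
                      branch 2.2.2.2.2.1 (add ~P):
                        ((P & Q) | S): β-rule — branch into (P & Q)  //  S.
                          branch 2.2.2.2.2.1.1 (add (P & Q)):
                            (P & Q): α-rule — add P, Q.
                            × closes — contains both P and ~P.
                          branch 2.2.2.2.2.1.2 (add S):
                            × closes — contains both S and ~S.
                      branch 2.2.2.2.2.2 (add ~Q):
                        ((P & Q) | S): β-rule — branch into (P & Q)  //  S.
                          branch 2.2.2.2.2.2.1 (add (P & Q)):
                            (P & Q): α-rule — add P, Q.
                            × closes — contains both P and ~P.
                          branch 2.2.2.2.2.2.2 (add S):
                            × closes — contains both S and ~S.
All 22 branches close.
Every branch closed; the formula is unsatisfiable.

Unsatisfiable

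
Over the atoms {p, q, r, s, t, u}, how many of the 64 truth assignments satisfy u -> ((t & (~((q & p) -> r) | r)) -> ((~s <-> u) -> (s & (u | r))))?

59

Initial set: {(u -> ((t & (~((q & p) -> r) | r)) -> ((~s <-> u) -> (s & (u | r)))))}.
(u -> ((t & (~((q & p) -> r) | r)) -> ((~s <-> u) -> (s & (u | r))))): β-rule — branch into ~u  //  ((t & (~((q & p) -> r) | r)) -> ((~s <-> u) -> (s & (u | r)))).
  branch 1 (add ~u):
    ○ open, literals {u=false}.
  branch 2 (add ((t & (~((q & p) -> r) | r)) -> ((~s <-> u) -> (s & (u | r))))):
    ((t & (~((q & p) -> r) | r)) -> ((~s <-> u) -> (s & (u | r)))): β-rule — branch into ~(t & (~((q & p) -> r) | r))  //  ((~s <-> u) -> (s & (u | r))).
      branch 2.1 (add ~(t & (~((q & p) -> r) | r))):
        ~(t & (~((q & p) -> r) | r)): β-rule — branch into ~t  //  ~(~((q & p) -> r) | r).
          branch 2.1.1 (add ~t):
            ○ open, literals {t=false}.
          branch 2.1.2 (add ~(~((q & p) -> r) | r)):
            ~(~((q & p) -> r) | r): α-rule — add ~~((q & p) -> r), ~r.
            ~~((q & p) -> r): β-rule — branch into ~(q & p)  //  r.
              branch 2.1.2.1 (add ~(q & p)):
                ~(q & p): β-rule — branch into ~q  //  ~p.
                  branch 2.1.2.1.1 (add ~q):
                    ○ open, literals {q=false, r=false}.
                  branch 2.1.2.1.2 (add ~p):
                    ○ open, literals {p=false, r=false}.
              branch 2.1.2.2 (add r):
                × closes — contains both r and ~r.
      branch 2.2 (add ((~s <-> u) -> (s & (u | r)))):
        ((~s <-> u) -> (s & (u | r))): β-rule — branch into ~(~s <-> u)  //  (s & (u | r)).
          branch 2.2.1 (add ~(~s <-> u)):
            ~(~s <-> u): β-rule — branch into ~s, ~u  //  ~~s, u.
              branch 2.2.1.1 (add ~s, ~u):
                ○ open, literals {s=false, u=false}.
              branch 2.2.1.2 (add ~~s, u):
                ○ open, literals {s=true, u=true}.
          branch 2.2.2 (add (s & (u | r))):
            (s & (u | r)): α-rule — add s, (u | r).
            (u | r): β-rule — branch into u  //  r.
              branch 2.2.2.1 (add u):
                ○ open, literals {s=true, u=true}.
              branch 2.2.2.2 (add r):
                ○ open, literals {r=true, s=true}.
1 branch closed, 8 open.
Each open branch fixes some atoms; the unmentioned ones are free. Counting distinct full assignments: branch {u=false} (p, q, r, s, t) contributes 32 new; branch {t=false} (p, q, r, s, u) contributes 16 new; branch {q=false, r=false} (p, s, t, u) contributes 4 new; branch {p=false, r=false} (q, s, t, u) contributes 2 new; branch {s=false, u=false} (p, q, r, t) contributes 0 new; branch {s=true, u=true} (p, q, r, t) contributes 5 new; branch {s=true, u=true} (p, q, r, t) contributes 0 new; branch {r=true, s=true} (p, q, t, u) contributes 0 new. Total: 59.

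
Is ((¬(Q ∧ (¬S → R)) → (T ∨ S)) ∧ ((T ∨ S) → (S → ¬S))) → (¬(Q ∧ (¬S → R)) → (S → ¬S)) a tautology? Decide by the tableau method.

Assume the negation and expand:
Initial set: {¬(((¬(Q ∧ (¬S → R)) → (T ∨ S)) ∧ ((T ∨ S) → (S → ¬S))) → (¬(Q ∧ (¬S → R)) → (S → ¬S)))}.
¬(((¬(Q ∧ (¬S → R)) → (T ∨ S)) ∧ ((T ∨ S) → (S → ¬S))) → (¬(Q ∧ (¬S → R)) → (S → ¬S))): α-rule — add ((¬(Q ∧ (¬S → R)) → (T ∨ S)) ∧ ((T ∨ S) → (S → ¬S))), ¬(¬(Q ∧ (¬S → R)) → (S → ¬S)).
((¬(Q ∧ (¬S → R)) → (T ∨ S)) ∧ ((T ∨ S) → (S → ¬S))): α-rule — add (¬(Q ∧ (¬S → R)) → (T ∨ S)), ((T ∨ S) → (S → ¬S)).
¬(¬(Q ∧ (¬S → R)) → (S → ¬S)): α-rule — add ¬(Q ∧ (¬S → R)), ¬(S → ¬S).
¬(S → ¬S): α-rule — add S, ¬¬S.
(¬(Q ∧ (¬S → R)) → (T ∨ S)): β-rule — branch into ¬¬(Q ∧ (¬S → R))  //  (T ∨ S).
  branch 1 (add ¬¬(Q ∧ (¬S → R))):
    ¬¬(Q ∧ (¬S → R)): α-rule — add Q, (¬S → R).
    ((T ∨ S) → (S → ¬S)): β-rule — branch into ¬(T ∨ S)  //  (S → ¬S).
      branch 1.1 (add ¬(T ∨ S)):
        ¬(T ∨ S): α-rule — add ¬T, ¬S.
        × closes — contains both S and ¬S.
      branch 1.2 (add (S → ¬S)):
        ¬(Q ∧ (¬S → R)): β-rule — branch into ¬Q  //  ¬(¬S → R).
          branch 1.2.1 (add ¬Q):
            × closes — contains both Q and ¬Q.
          branch 1.2.2 (add ¬(¬S → R)):
            ¬(¬S → R): α-rule — add ¬S, ¬R.
            × closes — contains both S and ¬S.
  branch 2 (add (T ∨ S)):
    ((T ∨ S) → (S → ¬S)): β-rule — branch into ¬(T ∨ S)  //  (S → ¬S).
      branch 2.1 (add ¬(T ∨ S)):
        ¬(T ∨ S): α-rule — add ¬T, ¬S.
        × closes — contains both S and ¬S.
      branch 2.2 (add (S → ¬S)):
        ¬(Q ∧ (¬S → R)): β-rule — branch into ¬Q  //  ¬(¬S → R).
          branch 2.2.1 (add ¬Q):
            (T ∨ S): β-rule — branch into T  //  S.
              branch 2.2.1.1 (add T):
                (S → ¬S): β-rule — branch into ¬S  //  ¬S.
                  branch 2.2.1.1.1 (add ¬S):
                    × closes — contains both S and ¬S.
                  branch 2.2.1.1.2 (add ¬S):
                    × closes — contains both S and ¬S.
              branch 2.2.1.2 (add S):
                (S → ¬S): β-rule — branch into ¬S  //  ¬S.
                  branch 2.2.1.2.1 (add ¬S):
                    × closes — contains both S and ¬S.
                  branch 2.2.1.2.2 (add ¬S):
                    × closes — contains both S and ¬S.
          branch 2.2.2 (add ¬(¬S → R)):
            ¬(¬S → R): α-rule — add ¬S, ¬R.
            × closes — contains both S and ¬S.
All 9 branches close.
Every branch closed, so the negation is unsatisfiable and the formula is valid.

Valid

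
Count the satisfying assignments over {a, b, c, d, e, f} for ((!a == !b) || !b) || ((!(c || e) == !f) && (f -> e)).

Initial set: {(((!a == !b) || !b) || ((!(c || e) == !f) && (f -> e)))}.
(((!a == !b) || !b) || ((!(c || e) == !f) && (f -> e))): β-rule — branch into ((!a == !b) || !b)  //  ((!(c || e) == !f) && (f -> e)).
  branch 1 (add ((!a == !b) || !b)):
    ((!a == !b) || !b): β-rule — branch into (!a == !b)  //  !b.
      branch 1.1 (add (!a == !b)):
        (!a == !b): β-rule — branch into !a, !b  //  !!a, !!b.
          branch 1.1.1 (add !a, !b):
            ○ open, literals {a=0, b=0}.
          branch 1.1.2 (add !!a, !!b):
            ○ open, literals {a=1, b=1}.
      branch 1.2 (add !b):
        ○ open, literals {b=0}.
  branch 2 (add ((!(c || e) == !f) && (f -> e))):
    ((!(c || e) == !f) && (f -> e)): α-rule — add (!(c || e) == !f), (f -> e).
    (!(c || e) == !f): β-rule — branch into !(c || e), !f  //  !!(c || e), !!f.
      branch 2.1 (add !(c || e), !f):
        !(c || e): α-rule — add !c, !e.
        (f -> e): β-rule — branch into !f  //  e.
          branch 2.1.1 (add !f):
            ○ open, literals {c=0, e=0, f=0}.
          branch 2.1.2 (add e):
            × closes — contains both e and !e.
      branch 2.2 (add !!(c || e), !!f):
        (f -> e): β-rule — branch into !f  //  e.
          branch 2.2.1 (add !f):
            × closes — contains both f and !f.
          branch 2.2.2 (add e):
            !!(c || e): β-rule — branch into c  //  e.
              branch 2.2.2.1 (add c):
                ○ open, literals {c=1, e=1, f=1}.
              branch 2.2.2.2 (add e):
                ○ open, literals {e=1, f=1}.
2 branches closed, 6 open.
Each open branch fixes some atoms; the unmentioned ones are free. Counting distinct full assignments: branch {a=0, b=0} (c, d, e, f) contributes 16 new; branch {a=1, b=1} (c, d, e, f) contributes 16 new; branch {b=0} (a, c, d, e, f) contributes 16 new; branch {c=0, e=0, f=0} (a, b, d) contributes 2 new; branch {c=1, e=1, f=1} (a, b, d) contributes 2 new; branch {e=1, f=1} (a, b, c, d) contributes 2 new. Total: 54.

54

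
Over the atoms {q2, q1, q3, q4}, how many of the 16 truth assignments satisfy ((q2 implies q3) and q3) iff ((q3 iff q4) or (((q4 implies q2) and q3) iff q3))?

Initial set: {(((q2 implies q3) and q3) iff ((q3 iff q4) or (((q4 implies q2) and q3) iff q3)))}.
(((q2 implies q3) and q3) iff ((q3 iff q4) or (((q4 implies q2) and q3) iff q3))): β-rule — branch into ((q2 implies q3) and q3), ((q3 iff q4) or (((q4 implies q2) and q3) iff q3))  //  not ((q2 implies q3) and q3), not ((q3 iff q4) or (((q4 implies q2) and q3) iff q3)).
  branch 1 (add ((q2 implies q3) and q3), ((q3 iff q4) or (((q4 implies q2) and q3) iff q3))):
    ((q2 implies q3) and q3): α-rule — add (q2 implies q3), q3.
    ((q3 iff q4) or (((q4 implies q2) and q3) iff q3)): β-rule — branch into (q3 iff q4)  //  (((q4 implies q2) and q3) iff q3).
      branch 1.1 (add (q3 iff q4)):
        (q2 implies q3): β-rule — branch into not q2  //  q3.
          branch 1.1.1 (add not q2):
            (q3 iff q4): β-rule — branch into q3, q4  //  not q3, not q4.
              branch 1.1.1.1 (add q3, q4):
                ○ open, literals {q2=F, q3=T, q4=T}.
              branch 1.1.1.2 (add not q3, not q4):
                × closes — contains both q3 and not q3.
          branch 1.1.2 (add q3):
            (q3 iff q4): β-rule — branch into q3, q4  //  not q3, not q4.
              branch 1.1.2.1 (add q3, q4):
                ○ open, literals {q3=T, q4=T}.
              branch 1.1.2.2 (add not q3, not q4):
                × closes — contains both q3 and not q3.
      branch 1.2 (add (((q4 implies q2) and q3) iff q3)):
        (q2 implies q3): β-rule — branch into not q2  //  q3.
          branch 1.2.1 (add not q2):
            (((q4 implies q2) and q3) iff q3): β-rule — branch into ((q4 implies q2) and q3), q3  //  not ((q4 implies q2) and q3), not q3.
              branch 1.2.1.1 (add ((q4 implies q2) and q3), q3):
                ((q4 implies q2) and q3): α-rule — add (q4 implies q2), q3.
                (q4 implies q2): β-rule — branch into not q4  //  q2.
                  branch 1.2.1.1.1 (add not q4):
                    ○ open, literals {q2=F, q3=T, q4=F}.
                  branch 1.2.1.1.2 (add q2):
                    × closes — contains both q2 and not q2.
              branch 1.2.1.2 (add not ((q4 implies q2) and q3), not q3):
                × closes — contains both q3 and not q3.
          branch 1.2.2 (add q3):
            (((q4 implies q2) and q3) iff q3): β-rule — branch into ((q4 implies q2) and q3), q3  //  not ((q4 implies q2) and q3), not q3.
              branch 1.2.2.1 (add ((q4 implies q2) and q3), q3):
                ((q4 implies q2) and q3): α-rule — add (q4 implies q2), q3.
                (q4 implies q2): β-rule — branch into not q4  //  q2.
                  branch 1.2.2.1.1 (add not q4):
                    ○ open, literals {q3=T, q4=F}.
                  branch 1.2.2.1.2 (add q2):
                    ○ open, literals {q2=T, q3=T}.
              branch 1.2.2.2 (add not ((q4 implies q2) and q3), not q3):
                × closes — contains both q3 and not q3.
  branch 2 (add not ((q2 implies q3) and q3), not ((q3 iff q4) or (((q4 implies q2) and q3) iff q3))):
    not ((q3 iff q4) or (((q4 implies q2) and q3) iff q3)): α-rule — add not (q3 iff q4), not (((q4 implies q2) and q3) iff q3).
    not ((q2 implies q3) and q3): β-rule — branch into not (q2 implies q3)  //  not q3.
      branch 2.1 (add not (q2 implies q3)):
        not (q2 implies q3): α-rule — add q2, not q3.
        not (q3 iff q4): β-rule — branch into q3, not q4  //  not q3, q4.
          branch 2.1.1 (add q3, not q4):
            × closes — contains both q3 and not q3.
          branch 2.1.2 (add not q3, q4):
            not (((q4 implies q2) and q3) iff q3): β-rule — branch into ((q4 implies q2) and q3), not q3  //  not ((q4 implies q2) and q3), q3.
              branch 2.1.2.1 (add ((q4 implies q2) and q3), not q3):
                ((q4 implies q2) and q3): α-rule — add (q4 implies q2), q3.
                × closes — contains both q3 and not q3.
              branch 2.1.2.2 (add not ((q4 implies q2) and q3), q3):
                × closes — contains both q3 and not q3.
      branch 2.2 (add not q3):
        not (q3 iff q4): β-rule — branch into q3, not q4  //  not q3, q4.
          branch 2.2.1 (add q3, not q4):
            × closes — contains both q3 and not q3.
          branch 2.2.2 (add not q3, q4):
            not (((q4 implies q2) and q3) iff q3): β-rule — branch into ((q4 implies q2) and q3), not q3  //  not ((q4 implies q2) and q3), q3.
              branch 2.2.2.1 (add ((q4 implies q2) and q3), not q3):
                ((q4 implies q2) and q3): α-rule — add (q4 implies q2), q3.
                × closes — contains both q3 and not q3.
              branch 2.2.2.2 (add not ((q4 implies q2) and q3), q3):
                × closes — contains both q3 and not q3.
11 branches closed, 5 open.
Each open branch fixes some atoms; the unmentioned ones are free. Counting distinct full assignments: branch {q2=F, q3=T, q4=T} (q1) contributes 2 new; branch {q3=T, q4=T} (q2, q1) contributes 2 new; branch {q2=F, q3=T, q4=F} (q1) contributes 2 new; branch {q3=T, q4=F} (q2, q1) contributes 2 new; branch {q2=T, q3=T} (q1, q4) contributes 0 new. Total: 8.

8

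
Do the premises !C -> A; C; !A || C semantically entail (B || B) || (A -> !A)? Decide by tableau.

Initial set: {(!C -> A); C; (!A || C); !((B || B) || (A -> !A))}.
!((B || B) || (A -> !A)): α-rule — add !(B || B), !(A -> !A).
!(B || B): α-rule — add !B, !B.
!(A -> !A): α-rule — add A, !!A.
(!C -> A): β-rule — branch into !!C  //  A.
  branch 1 (add !!C):
    (!A || C): β-rule — branch into !A  //  C.
      branch 1.1 (add !A):
        × closes — contains both A and !A.
      branch 1.2 (add C):
        ○ open, literals {A=1, B=0, C=1}.
  branch 2 (add A):
    (!A || C): β-rule — branch into !A  //  C.
      branch 2.1 (add !A):
        × closes — contains both A and !A.
      branch 2.2 (add C):
        ○ open, literals {A=1, B=0, C=1}.
2 branches closed, 2 open.
An open branch gives a countermodel: A=1, B=0, C=1 (unmentioned atoms arbitrary); the premises hold there but the conclusion fails.

No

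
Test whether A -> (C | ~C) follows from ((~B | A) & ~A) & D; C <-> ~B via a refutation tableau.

Initial set: {T (((~B | A) & ~A) & D); T (C <-> ~B); F (A -> (C | ~C))}.
T (((~B | A) & ~A) & D): α-rule — add T ((~B | A) & ~A), T D.
F (A -> (C | ~C)): α-rule — add T A, F (C | ~C).
T ((~B | A) & ~A): α-rule — add T (~B | A), T ~A.
× closes — contains both A and ~A.
All 1 branch closes.
Every branch closed, so the premises entail the conclusion.

Yes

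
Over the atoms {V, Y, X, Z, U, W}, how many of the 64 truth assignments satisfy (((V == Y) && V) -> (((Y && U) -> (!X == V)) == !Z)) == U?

Initial set: {T ((((V == Y) && V) -> (((Y && U) -> (!X == V)) == !Z)) == U)}.
T ((((V == Y) && V) -> (((Y && U) -> (!X == V)) == !Z)) == U): β-rule — branch into T (((V == Y) && V) -> (((Y && U) -> (!X == V)) == !Z)), T U  //  F (((V == Y) && V) -> (((Y && U) -> (!X == V)) == !Z)), F U.
  branch 1 (add T (((V == Y) && V) -> (((Y && U) -> (!X == V)) == !Z)), T U):
    T (((V == Y) && V) -> (((Y && U) -> (!X == V)) == !Z)): β-rule — branch into F ((V == Y) && V)  //  T (((Y && U) -> (!X == V)) == !Z).
      branch 1.1 (add F ((V == Y) && V)):
        F ((V == Y) && V): β-rule — branch into F (V == Y)  //  F V.
          branch 1.1.1 (add F (V == Y)):
            F (V == Y): β-rule — branch into T V, F Y  //  F V, T Y.
              branch 1.1.1.1 (add T V, F Y):
                ○ open, literals {U=T, V=T, Y=F}.
              branch 1.1.1.2 (add F V, T Y):
                ○ open, literals {U=T, V=F, Y=T}.
          branch 1.1.2 (add F V):
            ○ open, literals {U=T, V=F}.
      branch 1.2 (add T (((Y && U) -> (!X == V)) == !Z)):
        T (((Y && U) -> (!X == V)) == !Z): β-rule — branch into T ((Y && U) -> (!X == V)), T !Z  //  F ((Y && U) -> (!X == V)), F !Z.
          branch 1.2.1 (add T ((Y && U) -> (!X == V)), T !Z):
            T ((Y && U) -> (!X == V)): β-rule — branch into F (Y && U)  //  T (!X == V).
              branch 1.2.1.1 (add F (Y && U)):
                F (Y && U): β-rule — branch into F Y  //  F U.
                  branch 1.2.1.1.1 (add F Y):
                    ○ open, literals {U=T, Y=F, Z=F}.
                  branch 1.2.1.1.2 (add F U):
                    × closes — contains both U and !U.
              branch 1.2.1.2 (add T (!X == V)):
                T (!X == V): β-rule — branch into T !X, T V  //  F !X, F V.
                  branch 1.2.1.2.1 (add T !X, T V):
                    ○ open, literals {U=T, V=T, X=F, Z=F}.
                  branch 1.2.1.2.2 (add F !X, F V):
                    ○ open, literals {U=T, V=F, X=T, Z=F}.
          branch 1.2.2 (add F ((Y && U) -> (!X == V)), F !Z):
            F ((Y && U) -> (!X == V)): α-rule — add T (Y && U), F (!X == V).
            T (Y && U): α-rule — add T Y, T U.
            F (!X == V): β-rule — branch into T !X, F V  //  F !X, T V.
              branch 1.2.2.1 (add T !X, F V):
                ○ open, literals {U=T, V=F, X=F, Y=T, Z=T}.
              branch 1.2.2.2 (add F !X, T V):
                ○ open, literals {U=T, V=T, X=T, Y=T, Z=T}.
  branch 2 (add F (((V == Y) && V) -> (((Y && U) -> (!X == V)) == !Z)), F U):
    F (((V == Y) && V) -> (((Y && U) -> (!X == V)) == !Z)): α-rule — add T ((V == Y) && V), F (((Y && U) -> (!X == V)) == !Z).
    T ((V == Y) && V): α-rule — add T (V == Y), T V.
    F (((Y && U) -> (!X == V)) == !Z): β-rule — branch into T ((Y && U) -> (!X == V)), F !Z  //  F ((Y && U) -> (!X == V)), T !Z.
      branch 2.1 (add T ((Y && U) -> (!X == V)), F !Z):
        T (V == Y): β-rule — branch into T V, T Y  //  F V, F Y.
          branch 2.1.1 (add T V, T Y):
            T ((Y && U) -> (!X == V)): β-rule — branch into F (Y && U)  //  T (!X == V).
              branch 2.1.1.1 (add F (Y && U)):
                F (Y && U): β-rule — branch into F Y  //  F U.
                  branch 2.1.1.1.1 (add F Y):
                    × closes — contains both Y and !Y.
                  branch 2.1.1.1.2 (add F U):
                    ○ open, literals {U=F, V=T, Y=T, Z=T}.
              branch 2.1.1.2 (add T (!X == V)):
                T (!X == V): β-rule — branch into T !X, T V  //  F !X, F V.
                  branch 2.1.1.2.1 (add T !X, T V):
                    ○ open, literals {U=F, V=T, X=F, Y=T, Z=T}.
                  branch 2.1.1.2.2 (add F !X, F V):
                    × closes — contains both V and !V.
          branch 2.1.2 (add F V, F Y):
            × closes — contains both V and !V.
      branch 2.2 (add F ((Y && U) -> (!X == V)), T !Z):
        F ((Y && U) -> (!X == V)): α-rule — add T (Y && U), F (!X == V).
        T (Y && U): α-rule — add T Y, T U.
        × closes — contains both U and !U.
5 branches closed, 10 open.
Each open branch fixes some atoms; the unmentioned ones are free. Counting distinct full assignments: branch {U=T, V=T, Y=F} (X, Z, W) contributes 8 new; branch {U=T, V=F, Y=T} (X, Z, W) contributes 8 new; branch {U=T, V=F} (Y, X, Z, W) contributes 8 new; branch {U=T, Y=F, Z=F} (V, X, W) contributes 0 new; branch {U=T, V=T, X=F, Z=F} (Y, W) contributes 2 new; branch {U=T, V=F, X=T, Z=F} (Y, W) contributes 0 new; branch {U=T, V=F, X=F, Y=T, Z=T} (W) contributes 0 new; branch {U=T, V=T, X=T, Y=T, Z=T} (W) contributes 2 new; branch {U=F, V=T, Y=T, Z=T} (X, W) contributes 4 new; branch {U=F, V=T, X=F, Y=T, Z=T} (W) contributes 0 new. Total: 32.

32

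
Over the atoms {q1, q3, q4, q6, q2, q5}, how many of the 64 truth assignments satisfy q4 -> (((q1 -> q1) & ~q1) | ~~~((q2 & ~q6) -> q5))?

Initial set: {(q4 -> (((q1 -> q1) & ~q1) | ~~~((q2 & ~q6) -> q5)))}.
(q4 -> (((q1 -> q1) & ~q1) | ~~~((q2 & ~q6) -> q5))): β-rule — branch into ~q4  //  (((q1 -> q1) & ~q1) | ~~~((q2 & ~q6) -> q5)).
  branch 1 (add ~q4):
    ○ open, literals {q4=false}.
  branch 2 (add (((q1 -> q1) & ~q1) | ~~~((q2 & ~q6) -> q5))):
    (((q1 -> q1) & ~q1) | ~~~((q2 & ~q6) -> q5)): β-rule — branch into ((q1 -> q1) & ~q1)  //  ~~~((q2 & ~q6) -> q5).
      branch 2.1 (add ((q1 -> q1) & ~q1)):
        ((q1 -> q1) & ~q1): α-rule — add (q1 -> q1), ~q1.
        (q1 -> q1): β-rule — branch into ~q1  //  q1.
          branch 2.1.1 (add ~q1):
            ○ open, literals {q1=false}.
          branch 2.1.2 (add q1):
            × closes — contains both q1 and ~q1.
      branch 2.2 (add ~~~((q2 & ~q6) -> q5)):
        ~~~((q2 & ~q6) -> q5): drop double negation, giving ~((q2 & ~q6) -> q5).
        ~((q2 & ~q6) -> q5): α-rule — add (q2 & ~q6), ~q5.
        (q2 & ~q6): α-rule — add q2, ~q6.
        ○ open, literals {q2=true, q5=false, q6=false}.
1 branch closed, 3 open.
Each open branch fixes some atoms; the unmentioned ones are free. Counting distinct full assignments: branch {q4=false} (q1, q3, q6, q2, q5) contributes 32 new; branch {q1=false} (q3, q4, q6, q2, q5) contributes 16 new; branch {q2=true, q5=false, q6=false} (q1, q3, q4) contributes 2 new. Total: 50.

50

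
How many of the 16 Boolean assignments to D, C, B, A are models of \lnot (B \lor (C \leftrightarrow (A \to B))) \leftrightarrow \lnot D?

8

Initial set: {(\lnot (B \lor (C \leftrightarrow (A \to B))) \leftrightarrow \lnot D)}.
(\lnot (B \lor (C \leftrightarrow (A \to B))) \leftrightarrow \lnot D): β-rule — branch into \lnot (B \lor (C \leftrightarrow (A \to B))), \lnot D  //  \lnot \lnot (B \lor (C \leftrightarrow (A \to B))), \lnot \lnot D.
  branch 1 (add \lnot (B \lor (C \leftrightarrow (A \to B))), \lnot D):
    \lnot (B \lor (C \leftrightarrow (A \to B))): α-rule — add \lnot B, \lnot (C \leftrightarrow (A \to B)).
    \lnot (C \leftrightarrow (A \to B)): β-rule — branch into C, \lnot (A \to B)  //  \lnot C, (A \to B).
      branch 1.1 (add C, \lnot (A \to B)):
        \lnot (A \to B): α-rule — add A, \lnot B.
        ○ open, literals {A=1, B=0, C=1, D=0}.
      branch 1.2 (add \lnot C, (A \to B)):
        (A \to B): β-rule — branch into \lnot A  //  B.
          branch 1.2.1 (add \lnot A):
            ○ open, literals {A=0, B=0, C=0, D=0}.
          branch 1.2.2 (add B):
            × closes — contains both B and \lnot B.
  branch 2 (add \lnot \lnot (B \lor (C \leftrightarrow (A \to B))), \lnot \lnot D):
    \lnot \lnot (B \lor (C \leftrightarrow (A \to B))): β-rule — branch into B  //  (C \leftrightarrow (A \to B)).
      branch 2.1 (add B):
        ○ open, literals {B=1, D=1}.
      branch 2.2 (add (C \leftrightarrow (A \to B))):
        (C \leftrightarrow (A \to B)): β-rule — branch into C, (A \to B)  //  \lnot C, \lnot (A \to B).
          branch 2.2.1 (add C, (A \to B)):
            (A \to B): β-rule — branch into \lnot A  //  B.
              branch 2.2.1.1 (add \lnot A):
                ○ open, literals {A=0, C=1, D=1}.
              branch 2.2.1.2 (add B):
                ○ open, literals {B=1, C=1, D=1}.
          branch 2.2.2 (add \lnot C, \lnot (A \to B)):
            \lnot (A \to B): α-rule — add A, \lnot B.
            ○ open, literals {A=1, B=0, C=0, D=1}.
1 branch closed, 6 open.
Each open branch fixes some atoms; the unmentioned ones are free. Counting distinct full assignments: branch {A=1, B=0, C=1, D=0} (none free) contributes 1 new; branch {A=0, B=0, C=0, D=0} (none free) contributes 1 new; branch {B=1, D=1} (C, A) contributes 4 new; branch {A=0, C=1, D=1} (B) contributes 1 new; branch {B=1, C=1, D=1} (A) contributes 0 new; branch {A=1, B=0, C=0, D=1} (none free) contributes 1 new. Total: 8.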